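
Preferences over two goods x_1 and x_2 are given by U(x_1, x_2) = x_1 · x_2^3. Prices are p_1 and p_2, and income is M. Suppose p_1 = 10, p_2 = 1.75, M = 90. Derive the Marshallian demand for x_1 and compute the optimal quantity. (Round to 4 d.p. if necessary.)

x_1* = 2.25

Tangency: MRS = (1/3)·x_2/x_1 = p_1/p_2.
Rearranging, p_2·x_2 = 3·p_1·x_1. Substituting into the budget gives p_1·x_1·(1 + 3) = M.
Demand: x_1*(p_1,p_2,M) = 0.25·M/p_1 and x_2* = 0.75·M/p_2.
At p_1=10, p_2=1.75, M=90: x_1* = 0.25·90/10 = 2.25.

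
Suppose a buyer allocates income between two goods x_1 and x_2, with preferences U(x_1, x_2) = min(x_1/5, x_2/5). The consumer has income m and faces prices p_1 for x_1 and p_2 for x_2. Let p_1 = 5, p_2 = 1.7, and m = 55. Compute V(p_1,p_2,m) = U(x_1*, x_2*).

V = 1.6418

With perfect complements, no substitution: consume in ratio x_1:x_2 = 5:5.
Budget: p_1·x_1 + p_2·x_1 = m, so (5·p_1 + 5·p_2)·x_1 = 5·m.
Demand: x_1*(p_1,p_2,m) = 5·m/(5·p_1 + 5·p_2), x_2* = 5·m/(5·p_1 + 5·p_2).
Here 5·5 + 5·1.7 = 33.5, giving x_1* = 8.209 and x_2* = 8.209.
Utility at the optimum: U(8.209, 8.209) = 1.6418.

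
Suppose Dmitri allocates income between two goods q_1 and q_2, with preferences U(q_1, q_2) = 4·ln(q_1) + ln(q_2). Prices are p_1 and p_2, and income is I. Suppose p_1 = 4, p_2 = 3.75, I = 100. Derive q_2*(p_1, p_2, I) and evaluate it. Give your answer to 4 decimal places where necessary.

At p_1=4, p_2=3.75, I=100: q_2* = 0.2·100/3.75 = 5.3333.

q_2* = 5.3333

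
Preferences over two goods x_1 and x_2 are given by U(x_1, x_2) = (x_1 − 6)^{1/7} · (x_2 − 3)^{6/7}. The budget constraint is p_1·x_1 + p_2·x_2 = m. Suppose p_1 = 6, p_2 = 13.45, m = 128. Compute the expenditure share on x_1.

share on x_1 = 0.3389

MRS = (1/6)·(x_2−3)/(x_1−6). Tangency with p_1/p_2 gives x_2−3 = 6·(p_1/p_2)·(x_1−6).
After buying the subsistence bundle (6, 3), a share 1/7 of the remaining income goes to x_1: x_1* = 6 + 1/7·(m − 6p_1 − 3p_2)/p_1.
Discretionary income = 128 − 6·6 − 3·13.45 = 51.65; x_1* = 6 + 1/7·51.65/6 = 7.2298; x_2* = 3 + 6/7·51.65/13.45 = 6.2916.
Expenditure on x_1: 6·7.2298 = 43.3786; share = 0.3389.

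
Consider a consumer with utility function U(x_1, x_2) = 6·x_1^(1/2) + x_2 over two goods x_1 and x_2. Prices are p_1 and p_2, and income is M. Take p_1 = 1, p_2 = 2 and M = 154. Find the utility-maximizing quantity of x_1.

MU_x_1 = 3/√x_1, MU_x_2 = 1. Tangency: 3/√x_1 = p_1/p_2.
Thus x_1* = (3·p_2/p_1)² — independent of M — with the rest of income spent on x_2.
Plugging in: x_1* = (3·2/1)² = 36.

x_1* = 36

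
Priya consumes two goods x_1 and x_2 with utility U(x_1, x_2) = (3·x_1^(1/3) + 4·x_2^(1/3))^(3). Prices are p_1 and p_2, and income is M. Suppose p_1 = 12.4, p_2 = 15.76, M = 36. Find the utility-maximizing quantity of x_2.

MU_x_1 ∝ 3·x_1^(-2/3), MU_x_2 ∝ 4·x_2^(-2/3), so MRS = (3/4)·(x_2/x_1)^(2/3) = p_1/p_2.
Hence x_2/x_1 = ((4/3)·p_1/p_2)^(1/(2/3)), i.e. raised to the 1.5 power.
With the ratio pinned down, the budget gives x_1* = M/(p_1 + p_2·(x_2/x_1)) and x_2* = (x_2/x_1)·x_1*.
Numerically x_2/x_1 = 1.0745, so x_1* = 36/(12.4 + 15.76·1.0745) = 1.2272 and x_2* = 1.0745·1.2272 = 1.3187.

x_2* = 1.3187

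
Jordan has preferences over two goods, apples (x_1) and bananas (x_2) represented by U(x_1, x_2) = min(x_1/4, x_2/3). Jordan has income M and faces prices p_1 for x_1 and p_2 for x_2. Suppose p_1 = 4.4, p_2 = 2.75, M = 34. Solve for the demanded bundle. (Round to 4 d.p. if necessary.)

x_1* = 5.2611, x_2* = 3.9458

Leontief preferences: the optimum is at the kink where x_1/4 = x_2/3, i.e. x_2 = (3/4)·x_1.
Budget: p_1·x_1 + p_2·(3/4)·x_1 = M, so (4·p_1 + 3·p_2)·x_1 = 4·M.
Demand: x_1*(p_1,p_2,M) = 4·M/(4·p_1 + 3·p_2), x_2* = 3·M/(4·p_1 + 3·p_2).
Here 4·4.4 + 3·2.75 = 25.85, giving x_1* = 5.2611 and x_2* = 3.9458.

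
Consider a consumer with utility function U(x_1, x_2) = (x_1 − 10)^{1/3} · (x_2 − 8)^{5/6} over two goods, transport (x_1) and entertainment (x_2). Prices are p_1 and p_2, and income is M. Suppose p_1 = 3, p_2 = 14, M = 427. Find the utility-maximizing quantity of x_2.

x_2* = 22.5408

MRS = (2/5)·(x_2−8)/(x_1−10). Tangency with p_1/p_2 gives x_2−8 = (5/2)·(p_1/p_2)·(x_1−10).
Substituting into the budget: x_1* = 10 + 2/7·(M − 10·p_1 − 8·p_2)/p_1, and x_2* = 8 + 5/7·(…)/p_2.
Discretionary income = 427 − 10·3 − 8·14 = 285; x_2* = 8 + 5/7·285/14 = 22.5408.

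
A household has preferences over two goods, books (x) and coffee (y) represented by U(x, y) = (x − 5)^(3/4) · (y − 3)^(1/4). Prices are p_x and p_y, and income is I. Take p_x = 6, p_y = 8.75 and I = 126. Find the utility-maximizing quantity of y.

Let x' = x−5, y' = y−3. MRS = 3·y'/x' = p_x/p_y.
After buying the subsistence bundle (5, 3), a share 0.75 of the remaining income goes to x: x* = 5 + 0.75·(I − 5p_x − 3p_y)/p_x.
Discretionary income = 126 − 5·6 − 3·8.75 = 69.75; y* = 3 + 0.25·69.75/8.75 = 4.9929.

y* = 4.9929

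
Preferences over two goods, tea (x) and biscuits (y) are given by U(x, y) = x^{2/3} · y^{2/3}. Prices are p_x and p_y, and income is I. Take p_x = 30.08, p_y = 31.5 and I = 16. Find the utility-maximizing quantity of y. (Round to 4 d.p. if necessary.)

The MRS is y/x. Set MRS = p_x/p_y.
Rearranging, p_y·y = p_x·x. Substituting into the budget gives p_x·x·(1 + 1) = I.
Demand: x*(p_x,p_y,I) = 0.5·I/p_x and y* = 0.5·I/p_y.
At p_x=30.08, p_y=31.5, I=16: y* = 0.5·16/31.5 = 0.254.

y* = 0.254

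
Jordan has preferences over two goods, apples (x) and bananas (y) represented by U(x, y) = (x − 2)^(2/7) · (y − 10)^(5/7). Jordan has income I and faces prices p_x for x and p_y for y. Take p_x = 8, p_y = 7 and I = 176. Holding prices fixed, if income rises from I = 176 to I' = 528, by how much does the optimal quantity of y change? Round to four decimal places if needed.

Δy* = 35.9184

This is Cobb-Douglas in (x−2, y−10): tangency gives 2/7·p_y·(y−10) = 5/7·p_x·(x−2).
Substituting into the budget: x* = 2 + 2/7·(I − 2·p_x − 10·p_y)/p_x, and y* = 10 + 5/7·(…)/p_y.
Discretionary income = 176 − 2·8 − 10·7 = 90; y* = 10 + 5/7·90/7 = 19.1837.
At I' = 528: y* = 55.102. Change: 55.102 − 19.1837 = 35.9184.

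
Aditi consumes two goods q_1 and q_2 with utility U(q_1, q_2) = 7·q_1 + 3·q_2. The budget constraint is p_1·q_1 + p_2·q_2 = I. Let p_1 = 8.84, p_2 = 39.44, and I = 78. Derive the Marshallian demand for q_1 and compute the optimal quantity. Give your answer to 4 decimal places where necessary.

Perfect substitutes: compare marginal utility per dollar. 7/p_1 vs 3/p_2 → 0.7919 vs 0.0761.
q_1 gives more utility per dollar, so spend all income on q_1: q_1* = I/p_1, q_2* = 0.
Numerically: q_1* = 8.8235, q_2* = 0.

q_1* = 8.8235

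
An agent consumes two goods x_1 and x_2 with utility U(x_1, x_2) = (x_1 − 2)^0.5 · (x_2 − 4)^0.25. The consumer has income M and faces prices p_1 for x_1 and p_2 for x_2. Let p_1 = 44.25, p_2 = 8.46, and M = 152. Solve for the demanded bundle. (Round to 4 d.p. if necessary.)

MRS = 2·(x_2−4)/(x_1−2). Tangency with p_1/p_2 gives x_2−4 = (1/2)·(p_1/p_2)·(x_1−2).
Substituting into the budget: x_1* = 2 + 2/3·(M − 2·p_1 − 4·p_2)/p_1, and x_2* = 4 + 1/3·(…)/p_2.
Discretionary income = 152 − 2·44.25 − 4·8.46 = 29.66; x_1* = 2 + 2/3·29.66/44.25 = 2.4469; x_2* = 4 + 1/3·29.66/8.46 = 5.1686.

x_1* = 2.4469, x_2* = 5.1686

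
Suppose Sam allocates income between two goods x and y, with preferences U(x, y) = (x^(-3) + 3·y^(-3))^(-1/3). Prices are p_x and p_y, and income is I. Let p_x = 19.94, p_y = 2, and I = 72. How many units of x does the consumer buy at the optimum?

Substitute y = (y/x)·x into the budget: x* = I/(p_x + p_y·(y/x)).
Numerically y/x = 2.33859, so x* = 72/(19.94 + 2·2.33859) = 2.9248.

x* = 2.9248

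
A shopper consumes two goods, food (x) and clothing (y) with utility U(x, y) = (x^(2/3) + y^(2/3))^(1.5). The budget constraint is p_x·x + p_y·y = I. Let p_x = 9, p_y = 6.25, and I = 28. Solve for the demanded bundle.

x* = 1.0122, y* = 3.0224

Substitute y = (y/x)·x into the budget: x* = I/(p_x + p_y·(y/x)).
Numerically y/x = 2.985984, so x* = 28/(9 + 6.25·2.985984) = 1.0122 and y* = 2.985984·1.0122 = 3.0224.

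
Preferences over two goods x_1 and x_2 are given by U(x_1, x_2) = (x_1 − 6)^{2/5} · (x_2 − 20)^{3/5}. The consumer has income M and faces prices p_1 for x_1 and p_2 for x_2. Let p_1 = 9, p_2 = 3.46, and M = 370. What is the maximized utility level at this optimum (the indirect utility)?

V = 24.8266

MRS = (2/3)·(x_2−20)/(x_1−6). Tangency with p_1/p_2 gives x_2−20 = (3/2)·(p_1/p_2)·(x_1−6).
After buying the subsistence bundle (6, 20), a share 0.4 of the remaining income goes to x_1: x_1* = 6 + 0.4·(M − 6p_1 − 20p_2)/p_1.
Discretionary income = 370 − 6·9 − 20·3.46 = 246.8; x_1* = 6 + 0.4·246.8/9 = 16.9689; x_2* = 20 + 0.6·246.8/3.46 = 62.7977.
Utility at the optimum: U(16.9689, 62.7977) = 24.8266.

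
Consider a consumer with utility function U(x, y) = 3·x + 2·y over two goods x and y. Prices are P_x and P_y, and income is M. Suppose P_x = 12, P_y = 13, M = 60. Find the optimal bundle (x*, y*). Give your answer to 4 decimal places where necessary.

x* = 5, y* = 0

Linear utility — the consumer picks whichever good has higher MU/price: 3/12 = 0.25 vs 2/13 = 0.1538.
x gives more utility per dollar, so spend all income on x: x* = M/P_x, y* = 0.
Numerically: x* = 5, y* = 0.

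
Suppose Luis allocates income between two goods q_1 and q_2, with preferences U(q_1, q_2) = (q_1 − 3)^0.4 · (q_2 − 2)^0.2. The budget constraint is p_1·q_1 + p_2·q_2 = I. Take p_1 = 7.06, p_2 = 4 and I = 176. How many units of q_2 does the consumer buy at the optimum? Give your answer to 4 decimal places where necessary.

MRS = 2·(q_2−2)/(q_1−3). Tangency with p_1/p_2 gives q_2−2 = (1/2)·(p_1/p_2)·(q_1−3).
Substituting into the budget: q_1* = 3 + 2/3·(I − 3·p_1 − 2·p_2)/p_1, and q_2* = 2 + 1/3·(…)/p_2.
Discretionary income = 176 − 3·7.06 − 2·4 = 146.82; q_2* = 2 + 1/3·146.82/4 = 14.235.

q_2* = 14.235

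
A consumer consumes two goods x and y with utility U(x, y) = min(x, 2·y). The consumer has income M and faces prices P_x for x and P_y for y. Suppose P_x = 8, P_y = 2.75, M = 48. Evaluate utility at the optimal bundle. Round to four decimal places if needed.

Here 2·8 + 2.75 = 18.75, giving x* = 5.12 and y* = 2.56.
Utility at the optimum: U(5.12, 2.56) = 5.12.

V = 5.12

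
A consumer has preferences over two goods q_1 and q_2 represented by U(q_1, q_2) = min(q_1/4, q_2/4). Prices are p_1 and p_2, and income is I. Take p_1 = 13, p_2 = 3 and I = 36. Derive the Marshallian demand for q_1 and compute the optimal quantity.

Leontief preferences: the optimum is at the kink where q_1/4 = q_2/4, i.e. q_2 = q_1.
Budget: p_1·q_1 + p_2·q_1 = I, so (4·p_1 + 4·p_2)·q_1 = 4·I.
Demand: q_1*(p_1,p_2,I) = 4·I/(4·p_1 + 4·p_2), q_2* = 4·I/(4·p_1 + 4·p_2).
Here 4·13 + 4·3 = 64, giving q_1* = 2.25.

q_1* = 2.25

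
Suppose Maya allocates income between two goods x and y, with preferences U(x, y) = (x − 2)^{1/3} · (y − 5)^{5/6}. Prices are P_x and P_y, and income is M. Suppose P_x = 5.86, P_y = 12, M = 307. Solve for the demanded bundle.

This is Cobb-Douglas in (x−2, y−5): tangency gives 1/3·P_y·(y−5) = 5/6·P_x·(x−2).
Substituting into the budget: x* = 2 + 2/7·(M − 2·P_x − 5·P_y)/P_x, and y* = 5 + 5/7·(…)/P_y.
Discretionary income = 307 − 2·5.86 − 5·12 = 235.28; x* = 2 + 2/7·235.28/5.86 = 13.4715; y* = 5 + 5/7·235.28/12 = 19.0048.

x* = 13.4715, y* = 19.0048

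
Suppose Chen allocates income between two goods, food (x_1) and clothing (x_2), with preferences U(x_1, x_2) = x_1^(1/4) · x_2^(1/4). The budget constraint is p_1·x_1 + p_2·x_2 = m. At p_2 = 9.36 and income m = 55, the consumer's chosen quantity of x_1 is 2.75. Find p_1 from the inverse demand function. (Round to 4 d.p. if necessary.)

p_1 = 10

MU_x_1/MU_x_2 = (0.25·x_2)/(0.25·x_1); tangency sets this equal to p_1/p_2.
Rearranging, p_2·x_2 = p_1·x_1. Substituting into the budget gives p_1·x_1·(1 + 1) = m.
Demand: x_1*(p_1,p_2,m) = 0.5·m/p_1 and x_2* = 0.5·m/p_2.
Set x_1* = 2.75 in the demand function and solve for p_1: p_1 = 10.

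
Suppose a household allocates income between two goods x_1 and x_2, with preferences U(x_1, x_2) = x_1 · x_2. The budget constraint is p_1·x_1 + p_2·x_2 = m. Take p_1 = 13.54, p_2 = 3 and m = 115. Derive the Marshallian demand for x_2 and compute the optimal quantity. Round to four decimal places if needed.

Demand: x_1*(p_1,p_2,m) = 0.5·m/p_1 and x_2* = 0.5·m/p_2.
At p_1=13.54, p_2=3, m=115: x_2* = 0.5·115/3 = 19.1667.

x_2* = 19.1667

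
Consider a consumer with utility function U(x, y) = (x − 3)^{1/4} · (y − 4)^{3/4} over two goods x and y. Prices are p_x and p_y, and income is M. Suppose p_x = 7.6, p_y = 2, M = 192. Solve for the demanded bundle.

MRS = (1/3)·(y−4)/(x−3). Tangency with p_x/p_y gives y−4 = 3·(p_x/p_y)·(x−3).
After buying the subsistence bundle (3, 4), a share 0.25 of the remaining income goes to x: x* = 3 + 0.25·(M − 3p_x − 4p_y)/p_x.
Discretionary income = 192 − 3·7.6 − 4·2 = 161.2; x* = 3 + 0.25·161.2/7.6 = 8.3026; y* = 4 + 0.75·161.2/2 = 64.45.

x* = 8.3026, y* = 64.45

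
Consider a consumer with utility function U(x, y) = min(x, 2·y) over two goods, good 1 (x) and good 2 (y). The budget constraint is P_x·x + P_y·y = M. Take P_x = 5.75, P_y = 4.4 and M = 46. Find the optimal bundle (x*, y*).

x* = 5.7862, y* = 2.8931

With perfect complements, no substitution: consume in ratio x:y = 2:1.
Budget: P_x·x + P_y·(1/2)·x = M, so (2·P_x + P_y)·x = 2·M.
Demand: x*(P_x,P_y,M) = 2·M/(2·P_x + P_y), y* = M/(2·P_x + P_y).
Here 2·5.75 + 4.4 = 15.9, giving x* = 5.7862 and y* = 2.8931.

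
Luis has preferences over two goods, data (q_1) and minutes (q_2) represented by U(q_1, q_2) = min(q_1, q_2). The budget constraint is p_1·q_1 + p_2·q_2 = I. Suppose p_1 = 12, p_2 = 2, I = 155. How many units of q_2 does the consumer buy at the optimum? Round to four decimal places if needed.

q_2* = 11.0714

Leontief preferences: the optimum is at the kink where q_1/1 = q_2/1, i.e. q_2 = q_1.
Budget: p_1·q_1 + p_2·q_1 = I, so (p_1 + p_2)·q_1 = I.
Demand: q_1*(p_1,p_2,I) = I/(p_1 + p_2), q_2* = I/(p_1 + p_2).
Here 12 + 2 = 14, giving q_2* = 11.0714.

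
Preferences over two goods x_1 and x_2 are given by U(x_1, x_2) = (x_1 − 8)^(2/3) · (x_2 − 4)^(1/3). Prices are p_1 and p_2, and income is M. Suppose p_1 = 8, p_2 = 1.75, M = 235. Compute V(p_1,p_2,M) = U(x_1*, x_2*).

V = 18.0027

Substituting into the budget: x_1* = 8 + 2/3·(M − 8·p_1 − 4·p_2)/p_1, and x_2* = 4 + 1/3·(…)/p_2.
Discretionary income = 235 − 8·8 − 4·1.75 = 164; x_1* = 8 + 2/3·164/8 = 21.6667; x_2* = 4 + 1/3·164/1.75 = 35.2381.
Utility at the optimum: U(21.6667, 35.2381) = 18.0027.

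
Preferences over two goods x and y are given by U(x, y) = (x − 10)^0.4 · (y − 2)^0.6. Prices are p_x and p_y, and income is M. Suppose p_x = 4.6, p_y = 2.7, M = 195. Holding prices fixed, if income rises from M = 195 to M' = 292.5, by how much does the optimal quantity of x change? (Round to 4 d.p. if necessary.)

Δx* = 8.4783

This is Cobb-Douglas in (x−10, y−2): tangency gives 0.4·p_y·(y−2) = 0.6·p_x·(x−10).
After buying the subsistence bundle (10, 2), a share 0.4 of the remaining income goes to x: x* = 10 + 0.4·(M − 10p_x − 2p_y)/p_x.
Discretionary income = 195 − 10·4.6 − 2·2.7 = 143.6; x* = 10 + 0.4·143.6/4.6 = 22.487.
At M' = 292.5: x* = 30.9652. Change: 30.9652 − 22.487 = 8.4783.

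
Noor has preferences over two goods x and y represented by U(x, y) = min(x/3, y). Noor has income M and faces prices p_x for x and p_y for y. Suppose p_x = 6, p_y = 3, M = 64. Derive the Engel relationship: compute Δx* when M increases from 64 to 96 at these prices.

With perfect complements, no substitution: consume in ratio x:y = 3:1.
Budget: p_x·x + p_y·(1/3)·x = M, so (3·p_x + p_y)·x = 3·M.
Demand: x*(p_x,p_y,M) = 3·M/(3·p_x + p_y), y* = M/(3·p_x + p_y).
Here 3·6 + 3 = 21, giving x* = 9.1429.
At M' = 96: x* = 13.7143. Change: 13.7143 − 9.1429 = 4.5714.

Δx* = 4.5714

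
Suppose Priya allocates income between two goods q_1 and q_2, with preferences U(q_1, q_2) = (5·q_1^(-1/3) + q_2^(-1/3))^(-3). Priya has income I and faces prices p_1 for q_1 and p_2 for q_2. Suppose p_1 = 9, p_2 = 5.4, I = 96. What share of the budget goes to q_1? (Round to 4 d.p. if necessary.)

share on q_1 = 0.7916

MU_q_1 ∝ 5·q_1^(-4/3), MU_q_2 ∝ q_2^(-4/3), so MRS = 5·(q_2/q_1)^(4/3) = p_1/p_2.
Hence q_2/q_1 = ((1/5)·p_1/p_2)^(1/(4/3)), i.e. raised to the 0.75 power.
With the ratio pinned down, the budget gives q_1* = I/(p_1 + p_2·(q_2/q_1)) and q_2* = (q_2/q_1)·q_1*.
Numerically q_2/q_1 = 0.438691, so q_1* = 96/(9 + 5.4·0.438691) = 8.4441 and q_2* = 0.438691·8.4441 = 3.7043.
Expenditure on q_1: 9·8.4441 = 75.9966; share = 0.7916.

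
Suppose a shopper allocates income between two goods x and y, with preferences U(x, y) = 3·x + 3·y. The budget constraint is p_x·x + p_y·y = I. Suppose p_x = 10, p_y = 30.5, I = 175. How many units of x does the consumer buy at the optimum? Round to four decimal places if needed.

x* = 17.5

Perfect substitutes: compare marginal utility per dollar. 3/p_x vs 3/p_y → 0.3 vs 0.0984.
x gives more utility per dollar, so spend all income on x: x* = I/p_x, y* = 0.
Numerically: x* = 17.5, y* = 0.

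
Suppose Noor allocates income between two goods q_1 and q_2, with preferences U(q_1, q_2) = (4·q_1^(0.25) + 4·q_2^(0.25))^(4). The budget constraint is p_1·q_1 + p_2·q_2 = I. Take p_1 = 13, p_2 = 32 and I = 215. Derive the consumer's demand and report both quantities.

q_1* = 9.5015, q_2* = 2.8588

From the CES first-order condition, (q_2/q_1)^(0.75) = p_1/p_2.
Hence q_2/q_1 = (p_1/p_2)^(1/(0.75)), i.e. raised to the 4/3 power.
With the ratio pinned down, the budget gives q_1* = I/(p_1 + p_2·(q_2/q_1)) and q_2* = (q_2/q_1)·q_1*.
Numerically q_2/q_1 = 0.300879, so q_1* = 215/(13 + 32·0.300879) = 9.5015 and q_2* = 0.300879·9.5015 = 2.8588.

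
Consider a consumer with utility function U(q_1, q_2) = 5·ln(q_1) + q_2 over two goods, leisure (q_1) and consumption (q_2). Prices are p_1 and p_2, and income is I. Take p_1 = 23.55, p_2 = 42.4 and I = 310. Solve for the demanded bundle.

MU_q_1 = 5/q_1, MU_q_2 = 1. Tangency: 5/q_1 = p_1/p_2.
So q_1*(p_1,p_2) = 5·p_2/p_1, independent of income; and q_2* = (I − 5·p_2)/p_2.
At the given prices: q_1* = 5·42.4/23.55 = 9.0021, and q_2* = 2.3113.

q_1* = 9.0021, q_2* = 2.3113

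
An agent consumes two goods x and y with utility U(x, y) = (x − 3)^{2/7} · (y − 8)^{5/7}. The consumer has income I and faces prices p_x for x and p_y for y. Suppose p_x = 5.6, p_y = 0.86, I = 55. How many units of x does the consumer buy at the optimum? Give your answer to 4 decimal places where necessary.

x* = 4.598

Substituting into the budget: x* = 3 + 2/7·(I − 3·p_x − 8·p_y)/p_x, and y* = 8 + 5/7·(…)/p_y.
Discretionary income = 55 − 3·5.6 − 8·0.86 = 31.32; x* = 3 + 2/7·31.32/5.6 = 4.598.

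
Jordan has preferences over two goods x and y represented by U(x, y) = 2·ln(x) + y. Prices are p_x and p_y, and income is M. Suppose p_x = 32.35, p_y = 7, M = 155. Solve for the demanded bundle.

x* = 0.4328, y* = 20.1429

Set MRS = p_x/p_y: (2/x)/1 = p_x/p_y.
So x*(p_x,p_y) = 2·p_y/p_x, independent of income; and y* = (M − 2·p_y)/p_y.
At the given prices: x* = 2·7/32.35 = 0.4328, and y* = 20.1429.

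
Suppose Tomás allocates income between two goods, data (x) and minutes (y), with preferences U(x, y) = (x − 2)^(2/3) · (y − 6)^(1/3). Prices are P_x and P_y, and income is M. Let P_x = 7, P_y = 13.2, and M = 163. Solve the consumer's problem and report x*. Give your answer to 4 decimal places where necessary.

MRS = 2·(y−6)/(x−2). Tangency with P_x/P_y gives y−6 = (1/2)·(P_x/P_y)·(x−2).
Substituting into the budget: x* = 2 + 2/3·(M − 2·P_x − 6·P_y)/P_x, and y* = 6 + 1/3·(…)/P_y.
Discretionary income = 163 − 2·7 − 6·13.2 = 69.8; x* = 2 + 2/3·69.8/7 = 8.6476.

x* = 8.6476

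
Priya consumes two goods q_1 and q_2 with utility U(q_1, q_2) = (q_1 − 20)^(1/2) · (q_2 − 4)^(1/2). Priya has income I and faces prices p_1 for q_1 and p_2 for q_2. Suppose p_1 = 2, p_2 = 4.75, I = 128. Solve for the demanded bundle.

q_1* = 37.25, q_2* = 11.2632

MRS = (q_2−4)/(q_1−20). Tangency with p_1/p_2 gives q_2−4 = (p_1/p_2)·(q_1−20).
After buying the subsistence bundle (20, 4), a share 0.5 of the remaining income goes to q_1: q_1* = 20 + 0.5·(I − 20p_1 − 4p_2)/p_1.
Discretionary income = 128 − 20·2 − 4·4.75 = 69; q_1* = 20 + 0.5·69/2 = 37.25; q_2* = 4 + 0.5·69/4.75 = 11.2632.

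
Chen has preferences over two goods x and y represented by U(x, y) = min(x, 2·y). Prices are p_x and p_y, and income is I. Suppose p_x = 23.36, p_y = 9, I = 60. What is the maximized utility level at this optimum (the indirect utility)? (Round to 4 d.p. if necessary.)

V = 2.1536

Leontief preferences: the optimum is at the kink where x/2 = y/1, i.e. y = (1/2)·x.
Budget: p_x·x + p_y·(1/2)·x = I, so (2·p_x + p_y)·x = 2·I.
Demand: x*(p_x,p_y,I) = 2·I/(2·p_x + p_y), y* = I/(2·p_x + p_y).
Here 2·23.36 + 9 = 55.72, giving x* = 2.1536 and y* = 1.0768.
Utility at the optimum: U(2.1536, 1.0768) = 2.1536.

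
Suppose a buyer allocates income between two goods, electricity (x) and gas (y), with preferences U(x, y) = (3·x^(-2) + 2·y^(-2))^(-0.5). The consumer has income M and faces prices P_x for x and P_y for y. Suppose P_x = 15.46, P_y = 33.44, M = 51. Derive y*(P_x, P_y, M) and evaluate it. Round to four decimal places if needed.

MRS = MU_x/MU_y = (3/2)·(y/x)^(3). Set equal to P_x/P_y.
Hence y/x = ((2/3)·P_x/P_y)^(1/(3)), i.e. raised to the 1/3 power.
Substitute y = (y/x)·x into the budget: x* = M/(P_x + P_y·(y/x)).
Numerically y/x = 0.675488, so x* = 51/(15.46 + 33.44·0.675488) = 1.3404 and y* = 0.675488·1.3404 = 0.9054.

y* = 0.9054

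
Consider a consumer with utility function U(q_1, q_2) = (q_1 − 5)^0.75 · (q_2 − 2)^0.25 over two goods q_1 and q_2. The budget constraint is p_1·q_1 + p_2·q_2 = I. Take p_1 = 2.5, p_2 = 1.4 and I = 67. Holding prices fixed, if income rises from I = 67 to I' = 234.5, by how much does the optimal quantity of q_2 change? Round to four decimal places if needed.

Δq_2* = 29.9107

Discretionary income = 67 − 5·2.5 − 2·1.4 = 51.7; q_2* = 2 + 0.25·51.7/1.4 = 11.2321.
At I' = 234.5: q_2* = 41.1429. Change: 41.1429 − 11.2321 = 29.9107.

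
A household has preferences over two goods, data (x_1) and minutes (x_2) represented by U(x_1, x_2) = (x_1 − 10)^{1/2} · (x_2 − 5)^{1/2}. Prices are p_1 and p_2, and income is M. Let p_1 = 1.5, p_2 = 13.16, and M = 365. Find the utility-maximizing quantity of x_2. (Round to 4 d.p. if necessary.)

x_2* = 15.7979

MRS = (x_2−5)/(x_1−10). Tangency with p_1/p_2 gives x_2−5 = (p_1/p_2)·(x_1−10).
Substituting into the budget: x_1* = 10 + 0.5·(M − 10·p_1 − 5·p_2)/p_1, and x_2* = 5 + 0.5·(…)/p_2.
Discretionary income = 365 − 10·1.5 − 5·13.16 = 284.2; x_2* = 5 + 0.5·284.2/13.16 = 15.7979.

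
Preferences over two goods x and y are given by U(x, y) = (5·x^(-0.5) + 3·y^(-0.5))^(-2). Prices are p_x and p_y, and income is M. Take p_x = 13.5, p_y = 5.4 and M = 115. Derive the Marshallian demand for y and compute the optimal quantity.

y* = 7.3237

MRS = MU_x/MU_y = (5/3)·(y/x)^(1.5). Set equal to p_x/p_y.
Hence y/x = ((3/5)·p_x/p_y)^(1/(1.5)), i.e. raised to the 2/3 power.
With the ratio pinned down, the budget gives x* = M/(p_x + p_y·(y/x)) and y* = (y/x)·x*.
Numerically y/x = 1.310371, so x* = 115/(13.5 + 5.4·1.310371) = 5.589 and y* = 1.310371·5.589 = 7.3237.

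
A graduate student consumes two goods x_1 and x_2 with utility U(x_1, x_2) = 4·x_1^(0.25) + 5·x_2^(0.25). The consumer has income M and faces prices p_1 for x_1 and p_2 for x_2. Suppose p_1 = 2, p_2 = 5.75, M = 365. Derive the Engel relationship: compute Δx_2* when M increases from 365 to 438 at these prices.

MRS = MU_x_1/MU_x_2 = (4/5)·(x_2/x_1)^(0.75). Set equal to p_1/p_2.
Solve for the ratio: x_2/x_1 = [(5/4)·p_1/p_2]^(4/3).
With the ratio pinned down, the budget gives x_1* = M/(p_1 + p_2·(x_2/x_1)) and x_2* = (x_2/x_1)·x_1*.
Numerically x_2/x_1 = 0.329379, so x_1* = 365/(2 + 5.75·0.329379) = 93.7356 and x_2* = 0.329379·93.7356 = 30.8746.
At M' = 438: x_2* = 37.0495. Change: 37.0495 − 30.8746 = 6.1749.

Δx_2* = 6.1749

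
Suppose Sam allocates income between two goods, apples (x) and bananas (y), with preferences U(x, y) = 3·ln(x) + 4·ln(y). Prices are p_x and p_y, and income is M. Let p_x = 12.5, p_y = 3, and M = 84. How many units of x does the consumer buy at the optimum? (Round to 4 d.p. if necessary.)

At p_x=12.5, p_y=3, M=84: x* = 3/7·84/12.5 = 2.88.

x* = 2.88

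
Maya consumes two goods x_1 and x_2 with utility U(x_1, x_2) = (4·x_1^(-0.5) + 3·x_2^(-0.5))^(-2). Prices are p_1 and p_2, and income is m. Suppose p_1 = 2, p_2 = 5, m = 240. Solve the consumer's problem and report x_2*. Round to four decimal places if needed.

x_2* = 25.3622

MRS = MU_x_1/MU_x_2 = (4/3)·(x_2/x_1)^(1.5). Set equal to p_1/p_2.
Hence x_2/x_1 = ((3/4)·p_1/p_2)^(1/(1.5)), i.e. raised to the 2/3 power.
With the ratio pinned down, the budget gives x_1* = m/(p_1 + p_2·(x_2/x_1)) and x_2* = (x_2/x_1)·x_1*.
Numerically x_2/x_1 = 0.44814, so x_1* = 240/(2 + 5·0.44814) = 56.5944 and x_2* = 0.44814·56.5944 = 25.3622.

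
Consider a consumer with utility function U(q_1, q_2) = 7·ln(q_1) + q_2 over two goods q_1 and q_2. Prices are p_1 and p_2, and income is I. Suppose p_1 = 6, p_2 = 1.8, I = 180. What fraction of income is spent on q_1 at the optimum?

share on q_1 = 0.07

MU_q_1 = 7/q_1, MU_q_2 = 1. Tangency: 7/q_1 = p_1/p_2.
So q_1*(p_1,p_2) = 7·p_2/p_1, independent of income; and q_2* = (I − 7·p_2)/p_2.
At the given prices: q_1* = 7·1.8/6 = 2.1, and q_2* = 93.
Expenditure on q_1: 6·2.1 = 12.6; share = 0.07.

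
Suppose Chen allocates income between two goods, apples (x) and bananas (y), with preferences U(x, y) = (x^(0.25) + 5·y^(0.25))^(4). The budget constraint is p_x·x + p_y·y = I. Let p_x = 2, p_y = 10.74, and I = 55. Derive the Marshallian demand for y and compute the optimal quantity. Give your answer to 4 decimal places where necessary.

y* = 4.2505

MU_x ∝ x^(-0.75), MU_y ∝ 5·y^(-0.75), so MRS = (1/5)·(y/x)^(0.75) = p_x/p_y.
Solve for the ratio: y/x = [5·p_x/p_y]^(4/3).
With the ratio pinned down, the budget gives x* = I/(p_x + p_y·(y/x)) and y* = (y/x)·x*.
Numerically y/x = 0.909203, so x* = 55/(2 + 10.74·0.909203) = 4.6749 and y* = 0.909203·4.6749 = 4.2505.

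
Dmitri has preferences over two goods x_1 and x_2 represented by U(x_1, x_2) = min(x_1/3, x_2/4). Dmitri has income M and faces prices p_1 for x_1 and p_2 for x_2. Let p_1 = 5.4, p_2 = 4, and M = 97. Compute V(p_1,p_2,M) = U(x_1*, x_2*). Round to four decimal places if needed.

Leontief preferences: the optimum is at the kink where x_1/3 = x_2/4, i.e. x_2 = (4/3)·x_1.
Budget: p_1·x_1 + p_2·(4/3)·x_1 = M, so (3·p_1 + 4·p_2)·x_1 = 3·M.
Demand: x_1*(p_1,p_2,M) = 3·M/(3·p_1 + 4·p_2), x_2* = 4·M/(3·p_1 + 4·p_2).
Here 3·5.4 + 4·4 = 32.2, giving x_1* = 9.0373 and x_2* = 12.0497.
Utility at the optimum: U(9.0373, 12.0497) = 3.0124.

V = 3.0124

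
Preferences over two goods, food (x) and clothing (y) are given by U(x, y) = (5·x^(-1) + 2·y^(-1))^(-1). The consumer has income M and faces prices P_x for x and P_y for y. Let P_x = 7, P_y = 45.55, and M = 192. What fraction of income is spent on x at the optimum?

share on x = 0.3827

With the ratio pinned down, the budget gives x* = M/(P_x + P_y·(y/x)) and y* = (y/x)·x*.
Numerically y/x = 0.247933, so x* = 192/(7 + 45.55·0.247933) = 10.4956 and y* = 0.247933·10.4956 = 2.6022.
Expenditure on x: 7·10.4956 = 73.4693; share = 0.3827.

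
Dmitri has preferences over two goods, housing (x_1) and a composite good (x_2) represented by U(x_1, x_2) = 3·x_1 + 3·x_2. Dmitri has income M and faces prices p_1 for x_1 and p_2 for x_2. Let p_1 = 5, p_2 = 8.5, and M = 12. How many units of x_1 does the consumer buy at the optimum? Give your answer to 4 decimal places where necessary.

Perfect substitutes: compare marginal utility per dollar. 3/p_1 vs 3/p_2 → 0.6 vs 0.3529.
x_1 gives more utility per dollar, so spend all income on x_1: x_1* = M/p_1, x_2* = 0.
Numerically: x_1* = 2.4, x_2* = 0.

x_1* = 2.4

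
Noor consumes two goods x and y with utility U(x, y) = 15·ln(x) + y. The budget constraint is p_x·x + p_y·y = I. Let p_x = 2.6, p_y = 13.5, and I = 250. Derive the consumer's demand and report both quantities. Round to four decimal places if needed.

x* = 77.8846, y* = 3.5185

MU_x = 15/x, MU_y = 1. Tangency: 15/x = p_x/p_y.
So x*(p_x,p_y) = 15·p_y/p_x, independent of income; and y* = (I − 15·p_y)/p_y.
At the given prices: x* = 15·13.5/2.6 = 77.8846, and y* = 3.5185.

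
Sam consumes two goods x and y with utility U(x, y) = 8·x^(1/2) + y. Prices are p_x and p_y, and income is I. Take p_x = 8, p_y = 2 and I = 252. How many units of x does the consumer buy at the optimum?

x* = 1

Utility is quasi-linear in y; the FOC for x is 4/√x = p_x/p_y.
Thus x* = (4·p_y/p_x)² — independent of I — with the rest of income spent on y.
Plugging in: x* = (4·2/8)² = 1.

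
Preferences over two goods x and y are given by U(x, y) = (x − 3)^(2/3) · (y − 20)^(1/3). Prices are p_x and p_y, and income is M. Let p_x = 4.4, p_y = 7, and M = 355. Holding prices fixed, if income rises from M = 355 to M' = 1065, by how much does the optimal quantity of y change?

Δy* = 33.8095

Let x' = x−3, y' = y−20. MRS = 2·y'/x' = p_x/p_y.
After buying the subsistence bundle (3, 20), a share 2/3 of the remaining income goes to x: x* = 3 + 2/3·(M − 3p_x − 20p_y)/p_x.
Discretionary income = 355 − 3·4.4 − 20·7 = 201.8; y* = 20 + 1/3·201.8/7 = 29.6095.
At M' = 1065: y* = 63.419. Change: 63.419 − 29.6095 = 33.8095.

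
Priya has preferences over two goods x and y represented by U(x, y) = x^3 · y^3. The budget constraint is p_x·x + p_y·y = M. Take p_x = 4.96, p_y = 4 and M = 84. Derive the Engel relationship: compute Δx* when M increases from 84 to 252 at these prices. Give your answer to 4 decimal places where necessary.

Demand: x*(p_x,p_y,M) = 0.5·M/p_x and y* = 0.5·M/p_y.
At p_x=4.96, p_y=4, M=84: x* = 0.5·84/4.96 = 8.4677.
At M' = 252: x* = 25.4032. Change: 25.4032 − 8.4677 = 16.9355.

Δx* = 16.9355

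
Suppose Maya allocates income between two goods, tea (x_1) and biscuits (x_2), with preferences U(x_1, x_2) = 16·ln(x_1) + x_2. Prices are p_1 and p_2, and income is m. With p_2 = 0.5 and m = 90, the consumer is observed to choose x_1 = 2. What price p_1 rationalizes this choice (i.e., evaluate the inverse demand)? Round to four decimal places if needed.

Set MRS = p_1/p_2: (16/x_1)/1 = p_1/p_2.
So x_1*(p_1,p_2) = 16·p_2/p_1, independent of income; and x_2* = (m − 16·p_2)/p_2.
Set x_1* = 2 in the demand function and solve for p_1: p_1 = 4.

p_1 = 4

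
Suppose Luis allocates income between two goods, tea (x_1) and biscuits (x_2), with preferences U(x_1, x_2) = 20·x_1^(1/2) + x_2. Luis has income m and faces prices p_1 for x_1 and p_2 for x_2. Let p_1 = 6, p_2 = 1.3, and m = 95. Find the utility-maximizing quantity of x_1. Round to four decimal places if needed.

Solve: √x_1 = 10·p_2/p_1, so x_1*(p_1,p_2) = (10·p_2/p_1)², and x_2* = (m − p_1·x_1*)/p_2.
Plugging in: x_1* = (10·1.3/6)² = 4.6944.

x_1* = 4.6944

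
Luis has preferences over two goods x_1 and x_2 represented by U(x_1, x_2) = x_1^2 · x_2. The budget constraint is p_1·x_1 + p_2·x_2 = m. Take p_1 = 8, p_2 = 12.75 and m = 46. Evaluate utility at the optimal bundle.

MU_x_1/MU_x_2 = (2·x_2)/(x_1); tangency sets this equal to p_1/p_2.
So 2·p_2·x_2 = p_1·x_1; combined with the budget, a share 2/3 of income goes to x_1.
Demand: x_1*(p_1,p_2,m) = 2/3·m/p_1 and x_2* = 1/3·m/p_2.
At p_1=8, p_2=12.75, m=46: x_1* = 2/3·46/8 = 3.8333, x_2* = 1.2026.
Utility at the optimum: U(3.8333, 1.2026) = 17.6718.

V = 17.6718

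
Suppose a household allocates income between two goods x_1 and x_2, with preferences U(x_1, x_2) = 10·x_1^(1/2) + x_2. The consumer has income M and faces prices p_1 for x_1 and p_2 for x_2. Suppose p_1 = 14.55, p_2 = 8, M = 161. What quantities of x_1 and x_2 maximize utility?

MU_x_1 = 5/√x_1, MU_x_2 = 1. Tangency: 5/√x_1 = p_1/p_2.
Solve: √x_1 = 5·p_2/p_1, so x_1*(p_1,p_2) = (5·p_2/p_1)², and x_2* = (M − p_1·x_1*)/p_2.
Plugging in: x_1* = (5·8/14.55)² = 7.5578, x_2* = 6.3793.

x_1* = 7.5578, x_2* = 6.3793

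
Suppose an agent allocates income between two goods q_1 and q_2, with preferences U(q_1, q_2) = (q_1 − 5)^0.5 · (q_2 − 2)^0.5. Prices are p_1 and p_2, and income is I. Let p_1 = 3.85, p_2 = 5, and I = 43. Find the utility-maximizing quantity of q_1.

Substituting into the budget: q_1* = 5 + 0.5·(I − 5·p_1 − 2·p_2)/p_1, and q_2* = 2 + 0.5·(…)/p_2.
Discretionary income = 43 − 5·3.85 − 2·5 = 13.75; q_1* = 5 + 0.5·13.75/3.85 = 6.7857.

q_1* = 6.7857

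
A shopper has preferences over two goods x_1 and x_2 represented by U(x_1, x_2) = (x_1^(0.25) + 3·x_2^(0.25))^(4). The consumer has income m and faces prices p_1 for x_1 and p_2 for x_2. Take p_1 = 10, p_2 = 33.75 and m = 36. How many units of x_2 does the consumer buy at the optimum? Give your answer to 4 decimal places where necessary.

Numerically x_2/x_1 = 0.854666, so x_1* = 36/(10 + 33.75·0.854666) = 0.9268 and x_2* = 0.854666·0.9268 = 0.7921.

x_2* = 0.7921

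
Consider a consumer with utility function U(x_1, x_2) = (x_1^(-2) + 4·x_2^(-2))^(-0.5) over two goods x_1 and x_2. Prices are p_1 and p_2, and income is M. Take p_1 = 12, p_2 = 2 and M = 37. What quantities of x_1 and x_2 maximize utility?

x_1* = 2.0823, x_2* = 6.0063

MU_x_1 ∝ x_1^(-3), MU_x_2 ∝ 4·x_2^(-3), so MRS = (1/4)·(x_2/x_1)^(3) = p_1/p_2.
Solve for the ratio: x_2/x_1 = [4·p_1/p_2]^(1/3).
With the ratio pinned down, the budget gives x_1* = M/(p_1 + p_2·(x_2/x_1)) and x_2* = (x_2/x_1)·x_1*.
Numerically x_2/x_1 = 2.884499, so x_1* = 37/(12 + 2·2.884499) = 2.0823 and x_2* = 2.884499·2.0823 = 6.0063.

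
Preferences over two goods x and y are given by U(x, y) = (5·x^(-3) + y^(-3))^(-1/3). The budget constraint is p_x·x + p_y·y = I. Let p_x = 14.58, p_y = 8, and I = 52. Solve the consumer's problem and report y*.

MU_x ∝ 5·x^(-4), MU_y ∝ y^(-4), so MRS = 5·(y/x)^(4) = p_x/p_y.
Solve for the ratio: y/x = [(1/5)·p_x/p_y]^(0.25).
Substitute y = (y/x)·x into the budget: x* = I/(p_x + p_y·(y/x)).
Numerically y/x = 0.777006, so x* = 52/(14.58 + 8·0.777006) = 2.5005 and y* = 0.777006·2.5005 = 1.9429.

y* = 1.9429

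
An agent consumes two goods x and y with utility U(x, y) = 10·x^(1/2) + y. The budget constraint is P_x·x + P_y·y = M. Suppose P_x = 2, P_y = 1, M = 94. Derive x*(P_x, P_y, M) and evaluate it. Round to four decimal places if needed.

Utility is quasi-linear in y; the FOC for x is 5/√x = P_x/P_y.
Solve: √x = 5·P_y/P_x, so x*(P_x,P_y) = (5·P_y/P_x)², and y* = (M − P_x·x*)/P_y.
Plugging in: x* = (5·1/2)² = 6.25.

x* = 6.25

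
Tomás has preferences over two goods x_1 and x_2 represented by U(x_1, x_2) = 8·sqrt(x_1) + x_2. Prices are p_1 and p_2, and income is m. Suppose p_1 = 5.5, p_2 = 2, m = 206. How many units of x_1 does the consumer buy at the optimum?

x_1* = 2.1157

MU_x_1 = 4/√x_1, MU_x_2 = 1. Tangency: 4/√x_1 = p_1/p_2.
Thus x_1* = (4·p_2/p_1)² — independent of m — with the rest of income spent on x_2.
Plugging in: x_1* = (4·2/5.5)² = 2.1157.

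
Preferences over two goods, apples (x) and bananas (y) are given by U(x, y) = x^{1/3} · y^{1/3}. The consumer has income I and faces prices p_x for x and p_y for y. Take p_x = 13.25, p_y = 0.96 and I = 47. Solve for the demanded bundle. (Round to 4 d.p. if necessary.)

x* = 1.7736, y* = 24.4792

The MRS is y/x. Set MRS = p_x/p_y.
So 1/3·p_y·y = 1/3·p_x·x; combined with the budget, a share 0.5 of income goes to x.
Demand: x*(p_x,p_y,I) = 0.5·I/p_x and y* = 0.5·I/p_y.
At p_x=13.25, p_y=0.96, I=47: x* = 0.5·47/13.25 = 1.7736, y* = 24.4792.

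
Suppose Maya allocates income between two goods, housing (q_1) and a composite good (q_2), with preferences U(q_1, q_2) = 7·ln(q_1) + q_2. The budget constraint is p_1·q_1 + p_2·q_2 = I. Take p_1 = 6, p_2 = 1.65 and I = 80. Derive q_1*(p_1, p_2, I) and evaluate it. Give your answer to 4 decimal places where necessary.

q_1* = 1.925

MU_q_1 = 7/q_1, MU_q_2 = 1. Tangency: 7/q_1 = p_1/p_2.
So q_1*(p_1,p_2) = 7·p_2/p_1, independent of income; and q_2* = (I − 7·p_2)/p_2.
At the given prices: q_1* = 7·1.65/6 = 1.925.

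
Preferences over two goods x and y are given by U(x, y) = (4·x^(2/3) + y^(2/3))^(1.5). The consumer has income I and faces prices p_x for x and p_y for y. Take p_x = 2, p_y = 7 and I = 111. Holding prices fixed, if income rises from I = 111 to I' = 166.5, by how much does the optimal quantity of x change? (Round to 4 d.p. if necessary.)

Δx* = 27.7146

MRS = MU_x/MU_y = 4·(y/x)^(1/3). Set equal to p_x/p_y.
Solve for the ratio: y/x = [(1/4)·p_x/p_y]^(3).
With the ratio pinned down, the budget gives x* = I/(p_x + p_y·(y/x)) and y* = (y/x)·x*.
Numerically y/x = 0.000364, so x* = 111/(2 + 7·0.000364) = 55.4293.
At I' = 166.5: x* = 83.1439. Change: 83.1439 − 55.4293 = 27.7146.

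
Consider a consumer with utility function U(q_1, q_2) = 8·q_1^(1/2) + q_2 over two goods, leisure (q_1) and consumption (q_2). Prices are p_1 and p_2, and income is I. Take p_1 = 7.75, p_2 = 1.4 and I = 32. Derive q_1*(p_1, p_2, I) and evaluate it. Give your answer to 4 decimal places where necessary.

q_1* = 0.5221

Thus q_1* = (4·p_2/p_1)² — independent of I — with the rest of income spent on q_2.
Plugging in: q_1* = (4·1.4/7.75)² = 0.5221.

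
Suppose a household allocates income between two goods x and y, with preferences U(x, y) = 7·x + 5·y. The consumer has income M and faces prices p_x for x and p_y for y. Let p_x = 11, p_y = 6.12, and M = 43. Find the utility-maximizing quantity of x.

Perfect substitutes: compare marginal utility per dollar. 7/p_x vs 5/p_y → 0.6364 vs 0.817.
y gives more utility per dollar, so spend all income on y: y* = M/p_y, x* = 0.
Numerically: x* = 0, y* = 7.0261.

x* = 0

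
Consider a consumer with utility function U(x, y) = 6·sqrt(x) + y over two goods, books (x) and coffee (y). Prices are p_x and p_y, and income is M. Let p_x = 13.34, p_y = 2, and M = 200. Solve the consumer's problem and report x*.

x* = 0.2023

MU_x = 3/√x, MU_y = 1. Tangency: 3/√x = p_x/p_y.
Solve: √x = 3·p_y/p_x, so x*(p_x,p_y) = (3·p_y/p_x)², and y* = (M − p_x·x*)/p_y.
Plugging in: x* = (3·2/13.34)² = 0.2023.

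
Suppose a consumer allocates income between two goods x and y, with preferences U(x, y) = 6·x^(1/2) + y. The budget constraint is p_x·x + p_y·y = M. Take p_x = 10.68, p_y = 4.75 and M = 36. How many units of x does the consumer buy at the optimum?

x* = 1.7803

MU_x = 3/√x, MU_y = 1. Tangency: 3/√x = p_x/p_y.
Thus x* = (3·p_y/p_x)² — independent of M — with the rest of income spent on y.
Plugging in: x* = (3·4.75/10.68)² = 1.7803.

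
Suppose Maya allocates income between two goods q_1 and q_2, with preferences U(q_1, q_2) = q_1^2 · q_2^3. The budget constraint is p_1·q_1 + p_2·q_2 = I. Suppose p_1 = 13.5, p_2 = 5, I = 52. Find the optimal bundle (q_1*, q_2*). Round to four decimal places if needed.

Tangency: MRS = (2/3)·q_2/q_1 = p_1/p_2.
Rearranging, p_2·q_2 = (3/2)·p_1·q_1. Substituting into the budget gives p_1·q_1·(1 + (3/2)) = I.
Demand: q_1*(p_1,p_2,I) = 0.4·I/p_1 and q_2* = 0.6·I/p_2.
At p_1=13.5, p_2=5, I=52: q_1* = 0.4·52/13.5 = 1.5407, q_2* = 6.24.

q_1* = 1.5407, q_2* = 6.24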